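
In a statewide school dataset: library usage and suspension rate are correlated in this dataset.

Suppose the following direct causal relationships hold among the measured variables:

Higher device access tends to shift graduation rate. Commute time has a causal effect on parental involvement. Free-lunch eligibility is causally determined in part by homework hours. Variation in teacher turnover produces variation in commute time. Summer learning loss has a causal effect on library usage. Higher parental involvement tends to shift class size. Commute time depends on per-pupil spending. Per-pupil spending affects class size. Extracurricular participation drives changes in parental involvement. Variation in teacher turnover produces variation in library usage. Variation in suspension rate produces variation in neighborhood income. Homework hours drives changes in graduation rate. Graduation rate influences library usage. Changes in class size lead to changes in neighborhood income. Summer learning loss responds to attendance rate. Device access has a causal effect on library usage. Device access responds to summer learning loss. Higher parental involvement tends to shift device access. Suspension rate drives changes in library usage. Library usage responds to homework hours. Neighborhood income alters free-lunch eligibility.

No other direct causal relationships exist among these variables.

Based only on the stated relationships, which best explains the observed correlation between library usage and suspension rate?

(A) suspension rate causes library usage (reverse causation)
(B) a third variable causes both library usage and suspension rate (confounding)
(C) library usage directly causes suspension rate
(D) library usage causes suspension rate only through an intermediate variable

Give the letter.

A

The stated link runs suspension rate → library usage; library usage has no causal path to suspension rate. No variable causes both, so confounding is ruled out. The correlation reflects reverse causation.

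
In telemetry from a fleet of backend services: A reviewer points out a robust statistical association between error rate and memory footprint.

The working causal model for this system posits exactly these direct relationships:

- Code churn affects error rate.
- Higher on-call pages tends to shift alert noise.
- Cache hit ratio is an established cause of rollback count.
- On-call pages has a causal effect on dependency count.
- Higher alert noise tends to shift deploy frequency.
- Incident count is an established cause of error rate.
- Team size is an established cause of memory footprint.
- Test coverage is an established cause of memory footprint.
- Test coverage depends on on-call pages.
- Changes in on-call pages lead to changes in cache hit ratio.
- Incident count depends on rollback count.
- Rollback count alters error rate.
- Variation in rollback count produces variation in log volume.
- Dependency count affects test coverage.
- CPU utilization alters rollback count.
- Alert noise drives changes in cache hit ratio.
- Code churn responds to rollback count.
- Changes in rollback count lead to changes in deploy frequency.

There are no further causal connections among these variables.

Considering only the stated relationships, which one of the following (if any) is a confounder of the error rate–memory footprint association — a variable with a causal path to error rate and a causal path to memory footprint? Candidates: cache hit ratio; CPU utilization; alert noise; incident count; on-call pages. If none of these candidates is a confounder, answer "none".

on-call pages

On-call pages causes error rate (on-call pages → cache hit ratio → rollback count → error rate) and also causes memory footprint (on-call pages → test coverage → memory footprint); it is a common cause of both.
Each of the other candidates lacks a causal path to at least one of error rate and memory footprint, so they do not confound the relationship.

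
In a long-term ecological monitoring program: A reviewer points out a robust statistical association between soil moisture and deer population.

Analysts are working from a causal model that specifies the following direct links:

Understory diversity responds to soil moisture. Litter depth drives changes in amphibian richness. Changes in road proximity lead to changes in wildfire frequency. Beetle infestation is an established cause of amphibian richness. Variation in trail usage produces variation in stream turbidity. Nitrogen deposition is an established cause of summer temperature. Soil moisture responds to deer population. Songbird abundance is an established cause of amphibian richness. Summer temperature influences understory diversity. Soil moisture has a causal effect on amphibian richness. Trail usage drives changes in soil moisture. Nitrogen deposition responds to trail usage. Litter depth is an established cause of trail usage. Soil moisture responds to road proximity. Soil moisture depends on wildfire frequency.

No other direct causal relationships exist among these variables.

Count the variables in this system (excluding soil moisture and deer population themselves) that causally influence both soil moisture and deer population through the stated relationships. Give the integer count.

0

No listed variable has a causal path to both soil moisture and deer population, so there are no common causes.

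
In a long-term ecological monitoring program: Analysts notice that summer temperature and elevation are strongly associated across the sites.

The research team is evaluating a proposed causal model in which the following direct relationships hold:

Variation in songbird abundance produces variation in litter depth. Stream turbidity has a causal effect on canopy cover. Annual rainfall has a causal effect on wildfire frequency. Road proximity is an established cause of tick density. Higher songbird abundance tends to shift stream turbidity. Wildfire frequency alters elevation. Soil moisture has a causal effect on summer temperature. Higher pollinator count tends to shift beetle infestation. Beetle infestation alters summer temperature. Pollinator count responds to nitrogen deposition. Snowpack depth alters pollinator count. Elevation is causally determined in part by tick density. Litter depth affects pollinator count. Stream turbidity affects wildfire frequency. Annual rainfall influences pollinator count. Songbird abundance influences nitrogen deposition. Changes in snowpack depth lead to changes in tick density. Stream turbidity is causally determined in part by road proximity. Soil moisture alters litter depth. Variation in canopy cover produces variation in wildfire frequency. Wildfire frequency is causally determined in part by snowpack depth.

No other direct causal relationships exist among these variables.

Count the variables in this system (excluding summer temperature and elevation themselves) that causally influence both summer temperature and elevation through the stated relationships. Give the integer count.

3

The common causes are: annual rainfall (to summer temperature via annual rainfall → pollinator count → beetle infestation → summer temperature; to elevation via annual rainfall → wildfire frequency → elevation); snowpack depth (to summer temperature via snowpack depth → pollinator count → beetle infestation → summer temperature; to elevation via snowpack depth → wildfire frequency → elevation); songbird abundance (to summer temperature via songbird abundance → nitrogen deposition → pollinator count → beetle infestation → summer temperature; to elevation via songbird abundance → stream turbidity → wildfire frequency → elevation).
Every other variable lacks a causal path to at least one of summer temperature and elevation.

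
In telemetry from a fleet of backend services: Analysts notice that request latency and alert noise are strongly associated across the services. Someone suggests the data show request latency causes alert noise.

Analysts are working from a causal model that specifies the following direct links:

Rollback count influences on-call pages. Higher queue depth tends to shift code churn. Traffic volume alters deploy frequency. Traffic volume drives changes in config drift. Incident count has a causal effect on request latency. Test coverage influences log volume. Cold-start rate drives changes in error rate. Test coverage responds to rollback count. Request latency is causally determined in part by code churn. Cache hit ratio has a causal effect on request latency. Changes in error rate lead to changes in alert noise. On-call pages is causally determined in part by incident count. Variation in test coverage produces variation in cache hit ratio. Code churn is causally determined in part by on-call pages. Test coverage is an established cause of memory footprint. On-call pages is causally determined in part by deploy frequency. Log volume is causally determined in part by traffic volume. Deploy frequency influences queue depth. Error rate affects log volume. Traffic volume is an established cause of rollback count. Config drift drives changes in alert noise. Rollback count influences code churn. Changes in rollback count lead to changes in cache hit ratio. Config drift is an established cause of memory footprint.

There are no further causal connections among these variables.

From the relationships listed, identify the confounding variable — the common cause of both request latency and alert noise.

traffic volume

Traffic volume has a causal path to request latency (traffic volume → rollback count → cache hit ratio → request latency) and a separate causal path to alert noise (traffic volume → config drift → alert noise), so it is a common cause of both.
No stated relationship gives request latency a causal route to alert noise, so the correlation is explained by the shared upstream cause rather than a direct effect.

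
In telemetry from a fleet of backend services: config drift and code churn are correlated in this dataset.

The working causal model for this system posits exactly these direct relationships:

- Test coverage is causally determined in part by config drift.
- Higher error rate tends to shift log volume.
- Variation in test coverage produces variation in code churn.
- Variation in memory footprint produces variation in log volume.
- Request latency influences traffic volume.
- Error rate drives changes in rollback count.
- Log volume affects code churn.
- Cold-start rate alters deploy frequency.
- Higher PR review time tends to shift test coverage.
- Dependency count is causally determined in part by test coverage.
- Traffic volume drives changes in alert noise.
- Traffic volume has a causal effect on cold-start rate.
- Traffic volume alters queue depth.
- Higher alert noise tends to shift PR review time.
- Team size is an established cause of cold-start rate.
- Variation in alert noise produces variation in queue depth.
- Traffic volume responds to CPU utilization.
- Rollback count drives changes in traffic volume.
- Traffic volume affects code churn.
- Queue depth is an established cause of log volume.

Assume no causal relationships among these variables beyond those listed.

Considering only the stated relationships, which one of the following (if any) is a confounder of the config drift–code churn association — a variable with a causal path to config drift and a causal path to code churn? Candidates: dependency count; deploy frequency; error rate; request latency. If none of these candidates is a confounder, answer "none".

none

None of the listed candidates has causal paths to both config drift and code churn in the stated relationships, so none is a common cause.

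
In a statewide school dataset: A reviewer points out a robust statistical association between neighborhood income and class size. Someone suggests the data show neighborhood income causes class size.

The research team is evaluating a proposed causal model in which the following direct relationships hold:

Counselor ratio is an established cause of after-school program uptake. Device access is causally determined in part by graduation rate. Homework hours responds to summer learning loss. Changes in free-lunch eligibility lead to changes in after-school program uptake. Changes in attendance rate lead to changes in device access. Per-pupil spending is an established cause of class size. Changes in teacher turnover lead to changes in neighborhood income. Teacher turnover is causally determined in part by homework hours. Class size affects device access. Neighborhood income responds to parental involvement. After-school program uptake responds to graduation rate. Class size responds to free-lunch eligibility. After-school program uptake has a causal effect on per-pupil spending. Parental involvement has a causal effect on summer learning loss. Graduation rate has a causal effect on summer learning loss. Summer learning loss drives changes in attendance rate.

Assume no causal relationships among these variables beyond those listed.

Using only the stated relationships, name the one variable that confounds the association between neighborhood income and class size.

Graduation rate has a causal path to neighborhood income (graduation rate → summer learning loss → homework hours → teacher turnover → neighborhood income) and a separate causal path to class size (graduation rate → after-school program uptake → per-pupil spending → class size), so it is a common cause of both.
No stated relationship gives neighborhood income a causal route to class size, so the correlation is explained by the shared upstream cause rather than a direct effect.

graduation rate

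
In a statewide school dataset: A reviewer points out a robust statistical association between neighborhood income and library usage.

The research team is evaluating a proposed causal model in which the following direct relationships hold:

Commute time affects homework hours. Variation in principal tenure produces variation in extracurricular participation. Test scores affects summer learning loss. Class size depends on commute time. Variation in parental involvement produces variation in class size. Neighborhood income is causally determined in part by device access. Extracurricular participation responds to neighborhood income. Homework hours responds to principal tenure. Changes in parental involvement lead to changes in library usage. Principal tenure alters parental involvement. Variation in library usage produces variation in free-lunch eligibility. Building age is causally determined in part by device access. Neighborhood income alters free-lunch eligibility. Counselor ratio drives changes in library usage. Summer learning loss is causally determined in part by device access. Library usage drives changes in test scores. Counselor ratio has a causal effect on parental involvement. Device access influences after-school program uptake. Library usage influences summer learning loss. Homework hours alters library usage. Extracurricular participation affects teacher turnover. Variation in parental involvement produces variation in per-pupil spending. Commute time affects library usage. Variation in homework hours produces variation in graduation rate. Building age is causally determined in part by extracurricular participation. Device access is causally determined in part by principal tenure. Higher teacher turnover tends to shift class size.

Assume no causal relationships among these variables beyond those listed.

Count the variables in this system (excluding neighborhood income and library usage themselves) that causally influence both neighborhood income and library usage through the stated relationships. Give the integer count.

The common causes are: principal tenure (to neighborhood income via principal tenure → device access → neighborhood income; to library usage via principal tenure → parental involvement → library usage).
Every other variable lacks a causal path to at least one of neighborhood income and library usage.

1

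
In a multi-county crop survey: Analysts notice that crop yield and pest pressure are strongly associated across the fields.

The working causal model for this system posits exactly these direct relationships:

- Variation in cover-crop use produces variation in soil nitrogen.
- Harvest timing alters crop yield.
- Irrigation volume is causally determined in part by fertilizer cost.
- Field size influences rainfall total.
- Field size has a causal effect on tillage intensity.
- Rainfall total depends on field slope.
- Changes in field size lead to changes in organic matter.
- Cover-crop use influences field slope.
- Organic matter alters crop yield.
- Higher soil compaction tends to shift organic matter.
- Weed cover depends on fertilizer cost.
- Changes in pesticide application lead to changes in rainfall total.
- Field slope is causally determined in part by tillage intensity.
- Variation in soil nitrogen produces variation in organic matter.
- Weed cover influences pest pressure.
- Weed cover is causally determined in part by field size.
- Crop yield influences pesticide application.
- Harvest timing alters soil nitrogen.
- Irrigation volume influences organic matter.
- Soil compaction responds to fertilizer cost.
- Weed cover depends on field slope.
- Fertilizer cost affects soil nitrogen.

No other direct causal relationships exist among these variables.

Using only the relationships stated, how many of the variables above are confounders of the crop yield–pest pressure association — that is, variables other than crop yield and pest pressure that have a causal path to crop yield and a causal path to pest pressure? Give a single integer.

3

The common causes are: cover-crop use (to crop yield via cover-crop use → soil nitrogen → organic matter → crop yield; to pest pressure via cover-crop use → field slope → weed cover → pest pressure); fertilizer cost (to crop yield via fertilizer cost → irrigation volume → organic matter → crop yield; to pest pressure via fertilizer cost → weed cover → pest pressure); field size (to crop yield via field size → organic matter → crop yield; to pest pressure via field size → weed cover → pest pressure).
Every other variable lacks a causal path to at least one of crop yield and pest pressure.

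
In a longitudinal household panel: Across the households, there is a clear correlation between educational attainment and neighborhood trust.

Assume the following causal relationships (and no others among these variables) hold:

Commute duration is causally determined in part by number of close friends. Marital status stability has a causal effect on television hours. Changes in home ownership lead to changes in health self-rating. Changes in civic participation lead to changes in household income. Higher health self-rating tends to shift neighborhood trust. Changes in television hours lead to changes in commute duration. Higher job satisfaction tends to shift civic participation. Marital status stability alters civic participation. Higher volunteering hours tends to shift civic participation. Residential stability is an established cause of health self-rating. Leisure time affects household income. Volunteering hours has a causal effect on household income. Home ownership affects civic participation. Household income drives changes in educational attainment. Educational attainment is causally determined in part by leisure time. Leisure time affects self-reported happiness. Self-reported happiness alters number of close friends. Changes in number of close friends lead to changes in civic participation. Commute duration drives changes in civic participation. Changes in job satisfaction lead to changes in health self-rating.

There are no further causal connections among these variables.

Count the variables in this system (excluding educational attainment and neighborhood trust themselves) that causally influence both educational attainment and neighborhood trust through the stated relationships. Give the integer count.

2

The common causes are: home ownership (to educational attainment via home ownership → civic participation → household income → educational attainment; to neighborhood trust via home ownership → health self-rating → neighborhood trust); job satisfaction (to educational attainment via job satisfaction → civic participation → household income → educational attainment; to neighborhood trust via job satisfaction → health self-rating → neighborhood trust).
Every other variable lacks a causal path to at least one of educational attainment and neighborhood trust.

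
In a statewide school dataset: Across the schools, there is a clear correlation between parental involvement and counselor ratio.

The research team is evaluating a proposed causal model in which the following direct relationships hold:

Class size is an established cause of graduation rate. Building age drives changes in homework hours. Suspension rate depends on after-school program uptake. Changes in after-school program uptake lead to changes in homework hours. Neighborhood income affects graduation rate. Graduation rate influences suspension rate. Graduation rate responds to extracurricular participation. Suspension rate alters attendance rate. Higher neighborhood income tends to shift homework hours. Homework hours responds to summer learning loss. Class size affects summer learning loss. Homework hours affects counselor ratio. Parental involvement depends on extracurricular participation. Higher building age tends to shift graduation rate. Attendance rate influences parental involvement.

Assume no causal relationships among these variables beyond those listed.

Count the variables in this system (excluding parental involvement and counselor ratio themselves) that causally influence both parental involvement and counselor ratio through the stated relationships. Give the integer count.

4

The common causes are: after-school program uptake (to parental involvement via after-school program uptake → suspension rate → attendance rate → parental involvement; to counselor ratio via after-school program uptake → homework hours → counselor ratio); building age (to parental involvement via building age → graduation rate → suspension rate → attendance rate → parental involvement; to counselor ratio via building age → homework hours → counselor ratio); class size (to parental involvement via class size → graduation rate → suspension rate → attendance rate → parental involvement; to counselor ratio via class size → summer learning loss → homework hours → counselor ratio); neighborhood income (to parental involvement via neighborhood income → graduation rate → suspension rate → attendance rate → parental involvement; to counselor ratio via neighborhood income → homework hours → counselor ratio).
Every other variable lacks a causal path to at least one of parental involvement and counselor ratio.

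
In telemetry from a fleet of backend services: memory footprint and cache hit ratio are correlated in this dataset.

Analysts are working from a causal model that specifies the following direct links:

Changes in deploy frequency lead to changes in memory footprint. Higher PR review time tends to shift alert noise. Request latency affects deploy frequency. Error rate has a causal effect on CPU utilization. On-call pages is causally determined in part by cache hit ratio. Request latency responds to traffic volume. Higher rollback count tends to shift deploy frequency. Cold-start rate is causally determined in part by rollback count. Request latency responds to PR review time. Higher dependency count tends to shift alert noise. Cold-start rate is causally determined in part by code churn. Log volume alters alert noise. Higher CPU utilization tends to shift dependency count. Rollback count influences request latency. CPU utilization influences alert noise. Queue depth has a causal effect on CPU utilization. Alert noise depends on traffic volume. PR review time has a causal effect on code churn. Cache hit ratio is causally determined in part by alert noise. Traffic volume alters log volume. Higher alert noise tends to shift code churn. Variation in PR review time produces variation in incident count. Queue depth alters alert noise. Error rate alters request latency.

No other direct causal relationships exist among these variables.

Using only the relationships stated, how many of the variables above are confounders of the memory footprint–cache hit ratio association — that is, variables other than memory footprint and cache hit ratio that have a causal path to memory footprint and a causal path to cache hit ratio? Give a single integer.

The common causes are: PR review time (to memory footprint via PR review time → request latency → deploy frequency → memory footprint; to cache hit ratio via PR review time → alert noise → cache hit ratio); error rate (to memory footprint via error rate → request latency → deploy frequency → memory footprint; to cache hit ratio via error rate → CPU utilization → alert noise → cache hit ratio); traffic volume (to memory footprint via traffic volume → request latency → deploy frequency → memory footprint; to cache hit ratio via traffic volume → alert noise → cache hit ratio).
Every other variable lacks a causal path to at least one of memory footprint and cache hit ratio.

3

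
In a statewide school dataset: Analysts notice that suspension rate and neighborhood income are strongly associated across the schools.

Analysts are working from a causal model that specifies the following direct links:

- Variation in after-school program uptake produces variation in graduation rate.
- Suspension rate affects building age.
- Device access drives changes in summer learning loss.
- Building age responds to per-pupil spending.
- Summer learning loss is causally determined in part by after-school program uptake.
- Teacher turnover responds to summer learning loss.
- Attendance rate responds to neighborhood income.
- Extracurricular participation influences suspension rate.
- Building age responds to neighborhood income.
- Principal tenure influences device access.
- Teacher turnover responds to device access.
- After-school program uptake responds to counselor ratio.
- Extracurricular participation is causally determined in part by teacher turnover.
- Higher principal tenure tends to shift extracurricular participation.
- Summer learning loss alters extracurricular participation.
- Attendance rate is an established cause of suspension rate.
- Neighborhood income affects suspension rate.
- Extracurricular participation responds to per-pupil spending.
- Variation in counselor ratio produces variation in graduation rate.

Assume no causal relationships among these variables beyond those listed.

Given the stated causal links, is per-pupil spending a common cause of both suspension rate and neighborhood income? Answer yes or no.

Per-pupil spending has no stated causal path to neighborhood income. A confounder must cause both variables, so per-pupil spending does not qualify.

no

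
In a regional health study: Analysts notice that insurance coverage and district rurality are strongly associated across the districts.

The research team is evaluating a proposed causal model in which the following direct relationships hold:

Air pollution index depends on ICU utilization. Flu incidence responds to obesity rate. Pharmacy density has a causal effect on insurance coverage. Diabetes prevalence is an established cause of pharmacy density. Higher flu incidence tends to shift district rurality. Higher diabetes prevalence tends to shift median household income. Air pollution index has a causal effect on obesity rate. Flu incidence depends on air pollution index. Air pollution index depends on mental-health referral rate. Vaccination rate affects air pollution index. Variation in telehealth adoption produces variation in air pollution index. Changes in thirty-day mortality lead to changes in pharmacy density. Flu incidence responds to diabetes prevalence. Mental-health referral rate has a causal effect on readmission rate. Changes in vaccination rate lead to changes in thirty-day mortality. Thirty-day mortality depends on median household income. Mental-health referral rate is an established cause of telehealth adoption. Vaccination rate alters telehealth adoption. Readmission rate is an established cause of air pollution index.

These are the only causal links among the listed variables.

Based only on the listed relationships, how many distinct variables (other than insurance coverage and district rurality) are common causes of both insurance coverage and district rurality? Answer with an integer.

2

The common causes are: diabetes prevalence (to insurance coverage via diabetes prevalence → pharmacy density → insurance coverage; to district rurality via diabetes prevalence → flu incidence → district rurality); vaccination rate (to insurance coverage via vaccination rate → thirty-day mortality → pharmacy density → insurance coverage; to district rurality via vaccination rate → air pollution index → flu incidence → district rurality).
Every other variable lacks a causal path to at least one of insurance coverage and district rurality.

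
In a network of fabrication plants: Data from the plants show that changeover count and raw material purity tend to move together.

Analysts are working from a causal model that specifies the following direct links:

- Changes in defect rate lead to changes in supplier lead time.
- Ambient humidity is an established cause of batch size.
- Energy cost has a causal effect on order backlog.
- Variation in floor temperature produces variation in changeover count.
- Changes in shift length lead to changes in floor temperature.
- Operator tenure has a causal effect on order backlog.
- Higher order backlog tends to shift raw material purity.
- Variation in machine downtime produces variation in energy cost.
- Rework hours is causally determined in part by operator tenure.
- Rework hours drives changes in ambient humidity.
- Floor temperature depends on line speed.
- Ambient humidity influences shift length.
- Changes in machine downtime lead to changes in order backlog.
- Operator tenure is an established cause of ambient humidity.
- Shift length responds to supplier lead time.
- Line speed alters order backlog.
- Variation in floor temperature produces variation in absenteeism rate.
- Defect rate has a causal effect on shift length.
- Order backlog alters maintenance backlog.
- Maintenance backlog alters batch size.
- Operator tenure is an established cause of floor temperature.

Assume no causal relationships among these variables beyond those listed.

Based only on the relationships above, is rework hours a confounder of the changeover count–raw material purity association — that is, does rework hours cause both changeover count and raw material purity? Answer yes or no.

Rework hours has no stated causal path to raw material purity. A confounder must cause both variables, so rework hours does not qualify.

no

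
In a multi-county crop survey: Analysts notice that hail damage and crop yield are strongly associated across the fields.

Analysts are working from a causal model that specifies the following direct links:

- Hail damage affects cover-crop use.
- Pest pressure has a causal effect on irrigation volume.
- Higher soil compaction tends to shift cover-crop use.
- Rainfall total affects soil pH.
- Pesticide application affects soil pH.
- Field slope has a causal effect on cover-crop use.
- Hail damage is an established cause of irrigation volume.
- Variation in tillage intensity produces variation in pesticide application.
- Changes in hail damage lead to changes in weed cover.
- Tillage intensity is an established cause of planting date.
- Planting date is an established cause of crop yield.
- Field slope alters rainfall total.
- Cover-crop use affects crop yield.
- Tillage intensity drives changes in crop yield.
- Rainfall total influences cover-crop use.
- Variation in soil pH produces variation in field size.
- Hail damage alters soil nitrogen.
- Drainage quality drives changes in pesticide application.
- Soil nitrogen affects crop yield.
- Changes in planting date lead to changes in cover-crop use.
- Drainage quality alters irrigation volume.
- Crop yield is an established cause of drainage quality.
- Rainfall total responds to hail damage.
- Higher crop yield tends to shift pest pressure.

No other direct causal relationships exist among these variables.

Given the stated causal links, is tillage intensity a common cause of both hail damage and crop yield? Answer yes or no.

no

Tillage intensity has no stated causal path to hail damage. A confounder must cause both variables, so tillage intensity does not qualify.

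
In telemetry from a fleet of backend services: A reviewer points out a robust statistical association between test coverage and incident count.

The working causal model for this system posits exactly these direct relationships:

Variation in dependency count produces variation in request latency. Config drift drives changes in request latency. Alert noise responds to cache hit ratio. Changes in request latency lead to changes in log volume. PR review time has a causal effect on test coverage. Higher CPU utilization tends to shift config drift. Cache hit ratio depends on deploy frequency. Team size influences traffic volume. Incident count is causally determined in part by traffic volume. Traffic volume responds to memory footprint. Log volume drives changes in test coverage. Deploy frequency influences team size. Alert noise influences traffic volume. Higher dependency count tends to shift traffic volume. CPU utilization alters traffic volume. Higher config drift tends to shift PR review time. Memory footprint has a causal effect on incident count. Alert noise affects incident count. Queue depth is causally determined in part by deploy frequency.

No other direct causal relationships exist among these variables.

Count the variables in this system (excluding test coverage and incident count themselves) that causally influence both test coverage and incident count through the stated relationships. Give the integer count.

2

The common causes are: CPU utilization (to test coverage via CPU utilization → config drift → PR review time → test coverage; to incident count via CPU utilization → traffic volume → incident count); dependency count (to test coverage via dependency count → request latency → log volume → test coverage; to incident count via dependency count → traffic volume → incident count).
Every other variable lacks a causal path to at least one of test coverage and incident count.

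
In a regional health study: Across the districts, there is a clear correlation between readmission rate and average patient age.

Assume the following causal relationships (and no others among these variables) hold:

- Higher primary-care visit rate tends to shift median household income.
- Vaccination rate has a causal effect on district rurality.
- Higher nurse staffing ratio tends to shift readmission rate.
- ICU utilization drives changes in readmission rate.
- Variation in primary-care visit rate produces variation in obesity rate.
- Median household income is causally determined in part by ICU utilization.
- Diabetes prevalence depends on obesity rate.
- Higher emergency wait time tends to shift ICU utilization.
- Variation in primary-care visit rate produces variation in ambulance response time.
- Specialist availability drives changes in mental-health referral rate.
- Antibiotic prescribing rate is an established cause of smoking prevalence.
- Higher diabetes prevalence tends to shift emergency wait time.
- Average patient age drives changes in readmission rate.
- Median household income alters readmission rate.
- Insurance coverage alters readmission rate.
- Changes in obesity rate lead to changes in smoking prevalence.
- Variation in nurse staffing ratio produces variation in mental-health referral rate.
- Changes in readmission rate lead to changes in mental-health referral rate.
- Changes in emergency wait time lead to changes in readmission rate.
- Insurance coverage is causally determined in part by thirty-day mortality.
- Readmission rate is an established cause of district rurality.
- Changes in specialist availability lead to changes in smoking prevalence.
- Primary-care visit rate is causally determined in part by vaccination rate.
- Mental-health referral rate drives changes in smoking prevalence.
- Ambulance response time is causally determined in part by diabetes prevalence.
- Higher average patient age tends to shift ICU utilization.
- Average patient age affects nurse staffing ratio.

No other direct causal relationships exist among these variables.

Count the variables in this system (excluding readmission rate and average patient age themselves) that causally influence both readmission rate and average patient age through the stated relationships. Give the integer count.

No listed variable has a causal path to both readmission rate and average patient age, so there are no common causes.

0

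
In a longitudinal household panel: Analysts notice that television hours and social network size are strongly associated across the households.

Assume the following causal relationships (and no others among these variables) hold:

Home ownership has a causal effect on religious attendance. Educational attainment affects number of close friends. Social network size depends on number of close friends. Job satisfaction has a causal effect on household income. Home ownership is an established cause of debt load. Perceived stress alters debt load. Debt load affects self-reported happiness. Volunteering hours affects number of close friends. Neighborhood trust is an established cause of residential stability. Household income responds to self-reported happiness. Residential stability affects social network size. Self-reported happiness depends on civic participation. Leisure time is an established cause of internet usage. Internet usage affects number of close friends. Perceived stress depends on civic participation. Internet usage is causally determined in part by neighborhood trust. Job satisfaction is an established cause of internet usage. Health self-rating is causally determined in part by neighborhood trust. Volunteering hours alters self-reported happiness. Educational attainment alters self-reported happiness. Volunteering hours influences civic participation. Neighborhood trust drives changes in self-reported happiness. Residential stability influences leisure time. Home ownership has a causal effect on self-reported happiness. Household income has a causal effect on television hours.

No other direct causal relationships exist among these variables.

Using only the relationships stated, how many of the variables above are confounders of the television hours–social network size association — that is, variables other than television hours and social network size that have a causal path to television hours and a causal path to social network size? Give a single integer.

The common causes are: educational attainment (to television hours via educational attainment → self-reported happiness → household income → television hours; to social network size via educational attainment → number of close friends → social network size); job satisfaction (to television hours via job satisfaction → household income → television hours; to social network size via job satisfaction → internet usage → number of close friends → social network size); neighborhood trust (to television hours via neighborhood trust → self-reported happiness → household income → television hours; to social network size via neighborhood trust → residential stability → social network size); volunteering hours (to television hours via volunteering hours → self-reported happiness → household income → television hours; to social network size via volunteering hours → number of close friends → social network size).
Every other variable lacks a causal path to at least one of television hours and social network size.

4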